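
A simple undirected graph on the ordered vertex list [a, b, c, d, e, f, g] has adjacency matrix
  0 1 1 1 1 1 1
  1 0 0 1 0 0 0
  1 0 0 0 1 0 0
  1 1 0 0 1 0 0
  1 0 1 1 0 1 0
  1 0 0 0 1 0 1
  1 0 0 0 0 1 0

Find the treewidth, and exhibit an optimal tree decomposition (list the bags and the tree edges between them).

Every bag has size at most 3, so the width is 3 − 1 = 2 and tw(G) ≤ 2. Conversely, {a, f, g} is a clique of size 3, and the vertices of any clique must share a bag in every tree decomposition; so some bag has ≥ 3 vertices and tw(G) ≥ 2. Therefore the treewidth is 2.

Treewidth 2.
One optimal decomposition is:
Bags: B1 = {a, e, f}  B2 = {a, c, e}  B3 = {a, d, e}  B4 = {a, f, g}  B5 = {a, b, d}
Tree: B1–B2, B1–B3, B1–B4, B3–B5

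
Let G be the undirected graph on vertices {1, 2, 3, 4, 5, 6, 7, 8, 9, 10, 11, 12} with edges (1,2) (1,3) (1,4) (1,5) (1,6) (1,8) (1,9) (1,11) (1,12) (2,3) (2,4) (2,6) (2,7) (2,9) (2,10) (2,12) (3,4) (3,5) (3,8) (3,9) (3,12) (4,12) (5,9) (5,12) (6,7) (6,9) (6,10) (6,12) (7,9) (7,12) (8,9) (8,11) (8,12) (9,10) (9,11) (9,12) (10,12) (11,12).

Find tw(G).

A width-4 tree decomposition is:
Bags: B1 = {1, 3, 8, 9, 12}  B2 = {1, 2, 3, 9, 12}  B3 = {1, 2, 6, 9, 12}  B4 = {1, 3, 5, 9, 12}  B5 = {2, 6, 9, 10, 12}  B6 = {1, 8, 9, 11, 12}  B7 = {1, 2, 3, 4, 12}  B8 = {2, 6, 7, 9, 12}
Tree: B1–B2, B2–B3, B1–B4, B3–B5, B1–B6, B2–B7, B3–B8
The largest bag has 5 vertices, giving width 4; this decomposition certifies tw(G) ≤ 4. For the lower bound, the 5 vertices {1, 8, 9, 11, 12} are pairwise adjacent, and any tree decomposition puts a clique entirely inside one bag — forcing width ≥ 4. Combining the bounds, tw(G) = 4.

4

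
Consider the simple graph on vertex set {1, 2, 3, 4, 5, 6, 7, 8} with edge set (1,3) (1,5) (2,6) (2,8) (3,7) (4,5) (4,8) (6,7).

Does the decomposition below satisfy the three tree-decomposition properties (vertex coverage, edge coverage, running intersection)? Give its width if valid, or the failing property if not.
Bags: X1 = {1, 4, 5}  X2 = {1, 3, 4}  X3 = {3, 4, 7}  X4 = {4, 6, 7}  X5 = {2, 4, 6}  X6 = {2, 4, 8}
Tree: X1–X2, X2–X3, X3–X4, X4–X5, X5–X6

Checking the three conditions: (i) the bags cover all of {1, 2, 3, 4, 5, 6, 7, 8}; (ii) for each edge, some bag contains both endpoints; (iii) the bags containing any fixed vertex form a subtree. All hold, so the decomposition is valid with width 3 − 1 = 2.

Yes; width 2.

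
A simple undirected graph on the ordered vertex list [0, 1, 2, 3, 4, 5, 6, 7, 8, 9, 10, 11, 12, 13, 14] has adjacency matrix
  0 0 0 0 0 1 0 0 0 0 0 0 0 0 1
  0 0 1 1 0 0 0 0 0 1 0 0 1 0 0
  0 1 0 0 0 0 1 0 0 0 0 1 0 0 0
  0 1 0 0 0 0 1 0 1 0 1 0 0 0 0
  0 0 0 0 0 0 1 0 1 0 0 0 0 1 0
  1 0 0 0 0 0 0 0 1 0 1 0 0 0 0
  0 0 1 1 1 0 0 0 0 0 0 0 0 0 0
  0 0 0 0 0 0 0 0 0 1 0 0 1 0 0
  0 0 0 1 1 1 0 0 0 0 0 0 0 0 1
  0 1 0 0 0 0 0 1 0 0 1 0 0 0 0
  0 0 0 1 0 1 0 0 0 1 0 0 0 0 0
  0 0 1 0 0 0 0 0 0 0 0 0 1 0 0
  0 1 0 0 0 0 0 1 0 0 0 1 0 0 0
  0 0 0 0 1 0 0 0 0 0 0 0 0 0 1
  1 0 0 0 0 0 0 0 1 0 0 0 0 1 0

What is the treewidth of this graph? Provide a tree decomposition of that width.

Treewidth 3.
One optimal decomposition is:
Bags: B1 = {0, 4, 13, 14}  B2 = {0, 4, 8, 14}  B3 = {0, 4, 5, 8}  B4 = {4, 5, 6, 8}  B5 = {3, 5, 6, 8}  B6 = {3, 5, 6, 10}  B7 = {2, 3, 6, 10}  B8 = {1, 2, 3, 10}  B9 = {1, 2, 9, 10}  B10 = {1, 2, 9, 11}  B11 = {1, 9, 11, 12}  B12 = {7, 9, 11, 12}
Tree: B1–B2, B2–B3, B3–B4, B4–B5, B5–B6, B6–B7, B7–B8, B8–B9, B9–B10, B10–B11, B11–B12

Every bag has size at most 4, so the width is 4 − 1 = 3 and tw(G) ≤ 3. For the lower bound: the 4 vertex sets {0,13,14}, {4}, {8}, {3,5,6,10} are disjoint, each induces a connected subgraph, and every pair is joined by at least one edge of G. Contracting each set to a single vertex therefore yields K_{4} as a minor, and since treewidth is minor-monotone, tw(G) ≥ tw(K_{4}) = 3. Therefore the treewidth is 3.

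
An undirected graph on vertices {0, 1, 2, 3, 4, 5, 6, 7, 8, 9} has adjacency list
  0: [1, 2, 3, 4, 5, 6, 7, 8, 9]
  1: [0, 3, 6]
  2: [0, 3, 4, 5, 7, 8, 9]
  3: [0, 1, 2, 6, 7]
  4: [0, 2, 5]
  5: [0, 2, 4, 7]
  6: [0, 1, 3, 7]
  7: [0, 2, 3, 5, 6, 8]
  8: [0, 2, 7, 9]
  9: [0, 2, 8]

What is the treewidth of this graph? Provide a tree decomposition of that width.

Every bag has size at most 4, so the width is 4 − 1 = 3 and tw(G) ≤ 3. On the other hand G contains the 4-clique {0, 1, 3, 6}. A clique must lie in a single bag of any decomposition, so no decomposition can have width below 3. The upper and lower bounds meet at 3, so that is the treewidth.

Treewidth 3.
One optimal decomposition is:
Bags: B1 = {0, 2, 7, 8}  B2 = {0, 2, 5, 7}  B3 = {0, 2, 3, 7}  B4 = {0, 2, 8, 9}  B5 = {0, 3, 6, 7}  B6 = {0, 2, 4, 5}  B7 = {0, 1, 3, 6}
Tree: B1–B2, B2–B3, B1–B4, B3–B5, B2–B6, B5–B7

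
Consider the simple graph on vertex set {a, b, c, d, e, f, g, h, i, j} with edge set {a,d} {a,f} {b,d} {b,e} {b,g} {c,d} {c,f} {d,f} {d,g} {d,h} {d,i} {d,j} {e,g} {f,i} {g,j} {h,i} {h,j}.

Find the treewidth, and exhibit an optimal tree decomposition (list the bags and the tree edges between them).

The largest bag has 3 vertices, giving width 2; this decomposition certifies tw(G) ≤ 2. On the other hand G contains the 3-clique {c, d, f}. A clique must lie in a single bag of any decomposition, so no decomposition can have width below 2. Therefore the treewidth is 2.

Treewidth 2.
One such decomposition:
Bags: B1 = {d, h, i}  B2 = {d, f, i}  B3 = {d, h, j}  B4 = {d, g, j}  B5 = {b, d, g}  B6 = {b, e, g}  B7 = {a, d, f}  B8 = {c, d, f}
Tree: B1–B2, B1–B3, B3–B4, B4–B5, B5–B6, B2–B7, B2–B8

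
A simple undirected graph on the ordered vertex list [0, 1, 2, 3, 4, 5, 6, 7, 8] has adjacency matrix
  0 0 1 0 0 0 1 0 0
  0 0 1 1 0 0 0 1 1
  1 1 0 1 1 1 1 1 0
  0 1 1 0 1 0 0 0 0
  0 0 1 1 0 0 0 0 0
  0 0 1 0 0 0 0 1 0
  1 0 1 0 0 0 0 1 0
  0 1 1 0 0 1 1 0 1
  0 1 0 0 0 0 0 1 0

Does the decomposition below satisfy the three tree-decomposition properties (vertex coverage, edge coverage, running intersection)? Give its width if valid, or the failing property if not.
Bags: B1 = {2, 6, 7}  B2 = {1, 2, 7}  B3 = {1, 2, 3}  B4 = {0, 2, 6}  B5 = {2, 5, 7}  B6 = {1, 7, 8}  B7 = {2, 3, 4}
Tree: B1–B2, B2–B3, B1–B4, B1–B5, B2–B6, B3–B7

Vertex coverage: the bags together contain {0, 1, 2, 3, 4, 5, 6, 7, 8}, the full vertex set. Edge coverage: each edge of G has both endpoints in at least one bag. Running intersection: for every vertex, the bags containing it form a connected subtree. All three properties hold, so this is a valid tree decomposition of width max|bag| − 1 = 2, and hence tw(G) ≤ 2.

Yes; width 2.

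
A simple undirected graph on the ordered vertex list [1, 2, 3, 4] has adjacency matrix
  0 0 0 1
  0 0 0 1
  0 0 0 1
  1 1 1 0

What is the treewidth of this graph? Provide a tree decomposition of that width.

Treewidth 1.
Bags: B1 = {1, 4}  B2 = {3, 4}  B3 = {2, 4}
Tree: B1–B2, B1–B3

Every bag has size at most 2, so the width is 2 − 1 = 1 and tw(G) ≤ 1. G has an edge, so its treewidth is at least 1. The upper and lower bounds meet at 1, so that is the treewidth.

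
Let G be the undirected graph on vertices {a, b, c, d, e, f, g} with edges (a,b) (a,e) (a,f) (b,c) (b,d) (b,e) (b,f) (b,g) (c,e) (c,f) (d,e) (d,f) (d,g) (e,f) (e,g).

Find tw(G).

3

A width-3 tree decomposition is:
Bags: B1 = {a, b, e, f}  B2 = {b, d, e, f}  B3 = {b, c, e, f}  B4 = {b, d, e, g}
Tree: B1–B2, B2–B3, B2–B4
Each bag holds 4 vertices, so the decomposition has width 3, which upper-bounds the treewidth. Conversely, {b, d, e, g} is a clique of size 4, and the vertices of any clique must share a bag in every tree decomposition; so some bag has ≥ 4 vertices and tw(G) ≥ 3. Hence tw(G) = 3 exactly.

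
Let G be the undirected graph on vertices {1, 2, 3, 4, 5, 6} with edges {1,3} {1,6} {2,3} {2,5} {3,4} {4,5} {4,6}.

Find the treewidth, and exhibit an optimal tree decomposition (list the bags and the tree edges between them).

Treewidth 2.
One such decomposition:
Bags: B1 = {2, 3, 5}  B2 = {3, 4, 5}  B3 = {1, 3, 4}  B4 = {1, 4, 6}
Tree: B1–B2, B2–B3, B3–B4

Each bag holds 3 vertices, so the decomposition has width 2, which upper-bounds the treewidth. The edges 2–5–4–3–2 form a cycle, so G is not a tree and its treewidth is at least 2. Therefore the treewidth is 2.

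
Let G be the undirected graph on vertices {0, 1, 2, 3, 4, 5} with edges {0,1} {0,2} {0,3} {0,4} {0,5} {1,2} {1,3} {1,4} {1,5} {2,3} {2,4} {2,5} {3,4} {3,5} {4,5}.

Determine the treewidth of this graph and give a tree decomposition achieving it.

A single bag containing all 6 vertices is trivially a valid decomposition of width 5. On the other hand G contains the 6-clique {0, 1, 2, 3, 4, 5}. A clique must lie in a single bag of any decomposition, so no decomposition can have width below 5. Therefore the treewidth is 5.

Treewidth 5.
Bags: B1 = {0, 1, 2, 3, 4, 5}
Tree: (single bag)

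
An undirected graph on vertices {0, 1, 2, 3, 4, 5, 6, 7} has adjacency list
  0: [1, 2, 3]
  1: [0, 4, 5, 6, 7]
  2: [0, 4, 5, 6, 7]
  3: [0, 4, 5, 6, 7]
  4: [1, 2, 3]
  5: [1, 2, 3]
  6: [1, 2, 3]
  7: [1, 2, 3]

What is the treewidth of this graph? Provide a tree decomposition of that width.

Treewidth 3.
One optimal decomposition is:
Bags: B1 = {1, 2, 3, 4}  B2 = {0, 1, 2, 3}  B3 = {1, 2, 3, 7}  B4 = {1, 2, 3, 6}  B5 = {1, 2, 3, 5}
Tree: B1–B2, B2–B3, B3–B4, B4–B5

The largest bag has 4 vertices, giving width 3; this decomposition certifies tw(G) ≤ 3. For the lower bound: the 4 vertex sets {2,4}, {0,1}, {3}, {7} are disjoint, each induces a connected subgraph, and every pair is joined by at least one edge of G. Contracting each set to a single vertex therefore yields K_{4} as a minor, and since treewidth is minor-monotone, tw(G) ≥ tw(K_{4}) = 3. Combining the bounds, tw(G) = 3.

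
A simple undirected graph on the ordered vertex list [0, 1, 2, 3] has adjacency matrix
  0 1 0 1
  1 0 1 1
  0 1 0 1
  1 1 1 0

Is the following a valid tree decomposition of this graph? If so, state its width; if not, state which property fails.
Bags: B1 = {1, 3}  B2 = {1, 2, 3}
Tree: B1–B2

A tree decomposition must satisfy three properties: every vertex lies in some bag; for every edge, both endpoints lie together in some bag; and for every vertex, the bags containing it form a connected subtree. Here vertex 0 appears in no bag, so the decomposition is invalid.

No — vertex 0 appears in no bag.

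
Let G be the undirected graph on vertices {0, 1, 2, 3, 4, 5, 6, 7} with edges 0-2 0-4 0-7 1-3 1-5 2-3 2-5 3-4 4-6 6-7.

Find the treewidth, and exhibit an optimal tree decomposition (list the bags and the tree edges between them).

Treewidth 2.
One optimal decomposition is:
Bags: B1 = {1, 3, 5}  B2 = {2, 3, 5}  B3 = {2, 3, 4}  B4 = {0, 2, 4}  B5 = {0, 4, 6}  B6 = {0, 6, 7}
Tree: B1–B2, B2–B3, B3–B4, B4–B5, B5–B6

Every bag has size at most 3, so the width is 3 − 1 = 2 and tw(G) ≤ 2. Since 1–5–2–3–1 is a cycle in G, G is not acyclic. Forests are exactly the graphs of treewidth ≤ 1, so tw(G) ≥ 2. Hence tw(G) = 2 exactly.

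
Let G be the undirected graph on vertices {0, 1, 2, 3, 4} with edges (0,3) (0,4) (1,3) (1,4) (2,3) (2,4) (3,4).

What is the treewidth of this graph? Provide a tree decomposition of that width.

Treewidth 2.
Bags: B1 = {2, 3, 4}  B2 = {1, 3, 4}  B3 = {0, 3, 4}
Tree: B1–B2, B1–B3

The largest bag has 3 vertices, giving width 2; this decomposition certifies tw(G) ≤ 2. For the lower bound, the 3 vertices {0, 3, 4} are pairwise adjacent, and any tree decomposition puts a clique entirely inside one bag — forcing width ≥ 2. Combining the bounds, tw(G) = 2.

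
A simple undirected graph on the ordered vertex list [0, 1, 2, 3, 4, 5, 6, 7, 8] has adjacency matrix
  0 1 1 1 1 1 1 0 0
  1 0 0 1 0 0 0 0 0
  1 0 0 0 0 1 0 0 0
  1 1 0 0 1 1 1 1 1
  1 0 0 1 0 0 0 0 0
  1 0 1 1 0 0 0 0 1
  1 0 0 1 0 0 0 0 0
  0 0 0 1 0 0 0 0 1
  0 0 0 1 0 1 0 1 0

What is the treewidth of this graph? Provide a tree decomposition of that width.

Treewidth 2.
One such decomposition:
Bags: B1 = {0, 3, 5}  B2 = {3, 5, 8}  B3 = {3, 7, 8}  B4 = {0, 1, 3}  B5 = {0, 2, 5}  B6 = {0, 3, 6}  B7 = {0, 3, 4}
Tree: B1–B2, B2–B3, B1–B4, B1–B5, B1–B6, B1–B7

Each bag holds 3 vertices, so the decomposition has width 2, which upper-bounds the treewidth. For the lower bound, the 3 vertices {0, 2, 5} are pairwise adjacent, and any tree decomposition puts a clique entirely inside one bag — forcing width ≥ 2. Hence tw(G) = 2 exactly.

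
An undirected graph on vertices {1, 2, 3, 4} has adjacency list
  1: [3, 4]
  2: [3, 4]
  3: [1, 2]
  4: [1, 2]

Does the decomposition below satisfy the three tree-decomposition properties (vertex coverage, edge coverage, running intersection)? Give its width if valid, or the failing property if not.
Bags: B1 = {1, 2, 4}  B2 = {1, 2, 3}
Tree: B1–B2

Yes; width 2.

Every vertex of G appears in some bag (union = {1, 2, 3, 4}); every edge is covered by a bag; and for each vertex v the set of bags containing v is connected in the bag tree. The decomposition is therefore valid. The largest bag has 3 vertices, so the width is 2.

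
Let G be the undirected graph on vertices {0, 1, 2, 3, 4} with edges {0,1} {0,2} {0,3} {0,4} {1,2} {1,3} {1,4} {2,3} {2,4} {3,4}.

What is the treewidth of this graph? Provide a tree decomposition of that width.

A single bag containing all 5 vertices is trivially a valid decomposition of width 4. Conversely, {0, 1, 2, 3, 4} is a clique of size 5, and the vertices of any clique must share a bag in every tree decomposition; so some bag has ≥ 5 vertices and tw(G) ≥ 4. Hence tw(G) = 4 exactly.

Treewidth 4.
One such decomposition:
Bags: B1 = {0, 1, 2, 3, 4}
Tree: (single bag)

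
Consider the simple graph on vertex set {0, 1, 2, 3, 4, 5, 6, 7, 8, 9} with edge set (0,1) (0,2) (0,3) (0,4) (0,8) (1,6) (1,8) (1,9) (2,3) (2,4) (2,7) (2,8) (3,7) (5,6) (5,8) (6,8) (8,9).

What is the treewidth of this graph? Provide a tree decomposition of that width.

Every bag has size at most 3, so the width is 3 − 1 = 2 and tw(G) ≤ 2. On the other hand G contains the 3-clique {0, 1, 8}. A clique must lie in a single bag of any decomposition, so no decomposition can have width below 2. Therefore the treewidth is 2.

Treewidth 2.
One optimal decomposition is:
Bags: B1 = {1, 6, 8}  B2 = {0, 1, 8}  B3 = {1, 8, 9}  B4 = {0, 2, 8}  B5 = {5, 6, 8}  B6 = {0, 2, 3}  B7 = {2, 3, 7}  B8 = {0, 2, 4}
Tree: B1–B2, B2–B3, B2–B4, B1–B5, B4–B6, B6–B7, B4–B8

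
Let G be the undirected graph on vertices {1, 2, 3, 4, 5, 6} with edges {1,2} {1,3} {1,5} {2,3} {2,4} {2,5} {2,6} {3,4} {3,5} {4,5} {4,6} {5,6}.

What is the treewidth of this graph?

A width-3 tree decomposition is:
Bags: B1 = {2, 3, 4, 5}  B2 = {2, 4, 5, 6}  B3 = {1, 2, 3, 5}
Tree: B1–B2, B1–B3
Every bag has size at most 4, so the width is 4 − 1 = 3 and tw(G) ≤ 3. For the lower bound, the 4 vertices {1, 2, 3, 5} are pairwise adjacent, and any tree decomposition puts a clique entirely inside one bag — forcing width ≥ 3. The upper and lower bounds meet at 3, so that is the treewidth.

3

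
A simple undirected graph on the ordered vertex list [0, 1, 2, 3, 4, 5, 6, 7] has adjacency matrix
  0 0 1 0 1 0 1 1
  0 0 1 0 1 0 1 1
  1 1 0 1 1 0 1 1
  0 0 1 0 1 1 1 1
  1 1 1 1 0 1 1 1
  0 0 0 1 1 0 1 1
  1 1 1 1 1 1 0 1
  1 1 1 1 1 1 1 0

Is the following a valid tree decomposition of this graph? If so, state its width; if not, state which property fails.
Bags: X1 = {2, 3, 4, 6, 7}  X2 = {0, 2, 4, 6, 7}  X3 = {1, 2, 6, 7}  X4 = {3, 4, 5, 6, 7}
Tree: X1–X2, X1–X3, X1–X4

A tree decomposition must satisfy three properties: every vertex lies in some bag; for every edge, both endpoints lie together in some bag; and for every vertex, the bags containing it form a connected subtree. Here edge (4,1) lies in no bag, so the decomposition is invalid.

No — edge (4,1) lies in no bag.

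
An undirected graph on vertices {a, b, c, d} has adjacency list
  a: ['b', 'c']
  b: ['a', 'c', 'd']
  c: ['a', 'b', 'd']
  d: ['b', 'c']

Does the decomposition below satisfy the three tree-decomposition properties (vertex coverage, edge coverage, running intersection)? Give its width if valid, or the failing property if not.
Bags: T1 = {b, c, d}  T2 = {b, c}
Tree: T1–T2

A tree decomposition must satisfy three properties: every vertex lies in some bag; for every edge, both endpoints lie together in some bag; and for every vertex, the bags containing it form a connected subtree. Here vertex a appears in no bag, so the decomposition is invalid.

No — vertex a appears in no bag.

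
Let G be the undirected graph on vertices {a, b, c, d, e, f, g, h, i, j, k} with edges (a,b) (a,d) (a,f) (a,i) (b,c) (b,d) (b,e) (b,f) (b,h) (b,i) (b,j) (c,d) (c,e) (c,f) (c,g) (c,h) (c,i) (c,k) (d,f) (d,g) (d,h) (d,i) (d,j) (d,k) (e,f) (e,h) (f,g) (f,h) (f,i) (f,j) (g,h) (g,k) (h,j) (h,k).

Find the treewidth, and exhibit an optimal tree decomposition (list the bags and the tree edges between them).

Treewidth 4.
Bags: B1 = {b, c, d, f, i}  B2 = {b, c, d, f, h}  B3 = {b, d, f, h, j}  B4 = {c, d, f, g, h}  B5 = {a, b, d, f, i}  B6 = {c, d, g, h, k}  B7 = {b, c, e, f, h}
Tree: B1–B2, B2–B3, B2–B4, B1–B5, B4–B6, B2–B7

The largest bag has 5 vertices, giving width 4; this decomposition certifies tw(G) ≤ 4. On the other hand G contains the 5-clique {c, d, f, g, h}. A clique must lie in a single bag of any decomposition, so no decomposition can have width below 4. Combining the bounds, tw(G) = 4.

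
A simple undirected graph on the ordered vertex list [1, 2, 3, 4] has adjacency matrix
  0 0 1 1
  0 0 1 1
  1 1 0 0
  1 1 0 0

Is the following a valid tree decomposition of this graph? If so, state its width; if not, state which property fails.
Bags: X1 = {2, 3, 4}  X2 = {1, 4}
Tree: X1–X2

No — edge (3,1) lies in no bag.

A tree decomposition must satisfy three properties: every vertex lies in some bag; for every edge, both endpoints lie together in some bag; and for every vertex, the bags containing it form a connected subtree. Here edge (3,1) lies in no bag, so the decomposition is invalid.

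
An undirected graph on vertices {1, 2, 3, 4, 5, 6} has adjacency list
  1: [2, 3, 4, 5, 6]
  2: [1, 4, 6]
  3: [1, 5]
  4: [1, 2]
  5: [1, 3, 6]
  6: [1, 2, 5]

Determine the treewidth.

2

A width-2 tree decomposition is:
Bags: B1 = {1, 5, 6}  B2 = {1, 3, 5}  B3 = {1, 2, 6}  B4 = {1, 2, 4}
Tree: B1–B2, B1–B3, B3–B4
The largest bag has 3 vertices, giving width 2; this decomposition certifies tw(G) ≤ 2. On the other hand G contains the 3-clique {1, 2, 4}. A clique must lie in a single bag of any decomposition, so no decomposition can have width below 2. The upper and lower bounds meet at 2, so that is the treewidth.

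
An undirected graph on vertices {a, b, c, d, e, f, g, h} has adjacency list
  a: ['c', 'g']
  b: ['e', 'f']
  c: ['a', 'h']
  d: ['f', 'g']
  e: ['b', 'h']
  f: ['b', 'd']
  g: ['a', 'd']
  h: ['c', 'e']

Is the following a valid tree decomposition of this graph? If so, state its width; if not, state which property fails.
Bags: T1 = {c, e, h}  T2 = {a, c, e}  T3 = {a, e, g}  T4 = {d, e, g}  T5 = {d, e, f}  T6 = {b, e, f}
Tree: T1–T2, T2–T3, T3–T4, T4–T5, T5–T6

Every vertex of G appears in some bag (union = {a, b, c, d, e, f, g, h}); every edge is covered by a bag; and for each vertex v the set of bags containing v is connected in the bag tree. The decomposition is therefore valid. The largest bag has 3 vertices, so the width is 2.

Yes; width 2.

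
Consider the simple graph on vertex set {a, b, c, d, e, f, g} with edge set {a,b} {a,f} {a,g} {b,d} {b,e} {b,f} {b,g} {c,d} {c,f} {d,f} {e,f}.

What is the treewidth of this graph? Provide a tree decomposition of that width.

The largest bag has 3 vertices, giving width 2; this decomposition certifies tw(G) ≤ 2. For the lower bound, the 3 vertices {a, b, g} are pairwise adjacent, and any tree decomposition puts a clique entirely inside one bag — forcing width ≥ 2. Combining the bounds, tw(G) = 2.

Treewidth 2.
Bags: B1 = {a, b, f}  B2 = {b, d, f}  B3 = {b, e, f}  B4 = {c, d, f}  B5 = {a, b, g}
Tree: B1–B2, B1–B3, B2–B4, B1–B5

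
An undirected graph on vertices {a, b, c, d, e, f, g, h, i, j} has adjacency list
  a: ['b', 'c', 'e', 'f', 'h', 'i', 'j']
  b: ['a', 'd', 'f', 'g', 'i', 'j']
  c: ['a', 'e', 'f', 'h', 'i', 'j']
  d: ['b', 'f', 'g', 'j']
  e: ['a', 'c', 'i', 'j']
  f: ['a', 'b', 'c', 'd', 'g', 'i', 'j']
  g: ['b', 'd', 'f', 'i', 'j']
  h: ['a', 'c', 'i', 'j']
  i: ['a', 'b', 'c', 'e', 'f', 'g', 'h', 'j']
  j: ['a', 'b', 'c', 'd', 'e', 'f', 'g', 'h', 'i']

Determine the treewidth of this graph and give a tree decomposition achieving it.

Treewidth 4.
One such decomposition:
Bags: B1 = {b, f, g, i, j}  B2 = {b, d, f, g, j}  B3 = {a, b, f, i, j}  B4 = {a, c, f, i, j}  B5 = {a, c, e, i, j}  B6 = {a, c, h, i, j}
Tree: B1–B2, B1–B3, B3–B4, B4–B5, B5–B6

The largest bag has 5 vertices, giving width 4; this decomposition certifies tw(G) ≤ 4. On the other hand G contains the 5-clique {b, d, f, g, j}. A clique must lie in a single bag of any decomposition, so no decomposition can have width below 4. Hence tw(G) = 4 exactly.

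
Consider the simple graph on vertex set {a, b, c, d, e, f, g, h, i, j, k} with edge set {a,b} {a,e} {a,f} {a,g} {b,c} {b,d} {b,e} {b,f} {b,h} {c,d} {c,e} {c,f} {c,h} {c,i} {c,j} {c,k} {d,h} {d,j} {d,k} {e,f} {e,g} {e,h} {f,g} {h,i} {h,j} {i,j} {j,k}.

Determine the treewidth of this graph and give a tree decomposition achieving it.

Each bag holds 4 vertices, so the decomposition has width 3, which upper-bounds the treewidth. On the other hand G contains the 4-clique {a, e, f, g}. A clique must lie in a single bag of any decomposition, so no decomposition can have width below 3. Combining the bounds, tw(G) = 3.

Treewidth 3.
Bags: B1 = {b, c, e, f}  B2 = {b, c, e, h}  B3 = {b, c, d, h}  B4 = {a, b, e, f}  B5 = {c, d, h, j}  B6 = {c, h, i, j}  B7 = {a, e, f, g}  B8 = {c, d, j, k}
Tree: B1–B2, B2–B3, B1–B4, B3–B5, B5–B6, B4–B7, B5–B8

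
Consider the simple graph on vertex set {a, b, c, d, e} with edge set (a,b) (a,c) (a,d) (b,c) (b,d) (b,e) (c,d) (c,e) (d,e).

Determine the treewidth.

A width-3 tree decomposition is:
Bags: B1 = {b, c, d, e}  B2 = {a, b, c, d}
Tree: B1–B2
Every bag has size at most 4, so the width is 4 − 1 = 3 and tw(G) ≤ 3. Conversely, {b, c, d, e} is a clique of size 4, and the vertices of any clique must share a bag in every tree decomposition; so some bag has ≥ 4 vertices and tw(G) ≥ 3. Therefore the treewidth is 3.

3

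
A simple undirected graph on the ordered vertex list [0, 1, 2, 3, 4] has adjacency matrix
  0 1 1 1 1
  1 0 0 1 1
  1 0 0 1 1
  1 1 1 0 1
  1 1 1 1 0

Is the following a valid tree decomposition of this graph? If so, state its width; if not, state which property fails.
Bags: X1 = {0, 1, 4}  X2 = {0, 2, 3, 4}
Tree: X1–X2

No — edge (3,1) lies in no bag.

A tree decomposition must satisfy three properties: every vertex lies in some bag; for every edge, both endpoints lie together in some bag; and for every vertex, the bags containing it form a connected subtree. Here edge (3,1) lies in no bag, so the decomposition is invalid.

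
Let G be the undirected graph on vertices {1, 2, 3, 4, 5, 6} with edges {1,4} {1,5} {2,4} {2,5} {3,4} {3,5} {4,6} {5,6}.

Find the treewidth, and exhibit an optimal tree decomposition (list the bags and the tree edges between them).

Treewidth 2.
One such decomposition:
Bags: B1 = {1, 4, 5}  B2 = {2, 4, 5}  B3 = {4, 5, 6}  B4 = {3, 4, 5}
Tree: B1–B2, B2–B3, B3–B4

The largest bag has 3 vertices, giving width 2; this decomposition certifies tw(G) ≤ 2. For the lower bound, G contains the cycle 4–1–5–2–4, so G is not a forest; only forests have treewidth ≤ 1, hence tw(G) ≥ 2. Therefore the treewidth is 2.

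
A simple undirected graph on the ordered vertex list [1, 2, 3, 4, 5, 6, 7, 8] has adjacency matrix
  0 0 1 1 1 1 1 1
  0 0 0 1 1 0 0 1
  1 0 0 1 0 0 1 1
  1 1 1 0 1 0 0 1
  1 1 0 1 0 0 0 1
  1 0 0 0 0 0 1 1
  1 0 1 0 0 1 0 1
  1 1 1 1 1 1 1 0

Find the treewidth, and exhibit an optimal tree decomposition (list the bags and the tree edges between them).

Treewidth 3.
One optimal decomposition is:
Bags: B1 = {1, 3, 7, 8}  B2 = {1, 3, 4, 8}  B3 = {1, 4, 5, 8}  B4 = {2, 4, 5, 8}  B5 = {1, 6, 7, 8}
Tree: B1–B2, B2–B3, B3–B4, B1–B5

The largest bag has 4 vertices, giving width 3; this decomposition certifies tw(G) ≤ 3. On the other hand G contains the 4-clique {1, 3, 4, 8}. A clique must lie in a single bag of any decomposition, so no decomposition can have width below 3. Therefore the treewidth is 3.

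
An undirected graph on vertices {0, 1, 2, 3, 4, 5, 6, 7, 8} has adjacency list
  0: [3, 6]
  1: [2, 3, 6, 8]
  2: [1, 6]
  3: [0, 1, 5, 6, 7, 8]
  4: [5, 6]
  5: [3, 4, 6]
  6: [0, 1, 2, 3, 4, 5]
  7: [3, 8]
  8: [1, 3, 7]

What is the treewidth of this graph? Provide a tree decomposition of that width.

Treewidth 2.
One such decomposition:
Bags: B1 = {4, 5, 6}  B2 = {3, 5, 6}  B3 = {1, 3, 6}  B4 = {0, 3, 6}  B5 = {1, 3, 8}  B6 = {3, 7, 8}  B7 = {1, 2, 6}
Tree: B1–B2, B2–B3, B2–B4, B3–B5, B5–B6, B3–B7

Every bag has size at most 3, so the width is 3 − 1 = 2 and tw(G) ≤ 2. Conversely, {1, 2, 6} is a clique of size 3, and the vertices of any clique must share a bag in every tree decomposition; so some bag has ≥ 3 vertices and tw(G) ≥ 2. Combining the bounds, tw(G) = 2.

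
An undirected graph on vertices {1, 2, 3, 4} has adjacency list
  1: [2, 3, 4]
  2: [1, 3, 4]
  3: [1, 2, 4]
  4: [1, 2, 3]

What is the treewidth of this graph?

A width-3 tree decomposition is:
Bags: B1 = {1, 2, 3, 4}
Tree: (single bag)
With just one bag of size 4, the width is 4 − 1 = 3, so tw(G) ≤ 3. For the lower bound, the 4 vertices {1, 2, 3, 4} are pairwise adjacent, and any tree decomposition puts a clique entirely inside one bag — forcing width ≥ 3. Therefore the treewidth is 3.

3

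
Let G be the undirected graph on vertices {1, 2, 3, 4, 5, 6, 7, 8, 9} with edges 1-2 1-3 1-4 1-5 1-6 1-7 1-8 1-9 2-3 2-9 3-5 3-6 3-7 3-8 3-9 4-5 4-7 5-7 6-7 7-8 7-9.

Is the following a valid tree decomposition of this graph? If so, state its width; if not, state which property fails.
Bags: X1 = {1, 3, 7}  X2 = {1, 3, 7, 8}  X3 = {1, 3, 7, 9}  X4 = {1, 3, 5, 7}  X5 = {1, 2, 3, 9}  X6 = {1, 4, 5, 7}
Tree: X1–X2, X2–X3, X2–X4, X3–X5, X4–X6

No — vertex 6 appears in no bag.

A tree decomposition must satisfy three properties: every vertex lies in some bag; for every edge, both endpoints lie together in some bag; and for every vertex, the bags containing it form a connected subtree. Here vertex 6 appears in no bag, so the decomposition is invalid.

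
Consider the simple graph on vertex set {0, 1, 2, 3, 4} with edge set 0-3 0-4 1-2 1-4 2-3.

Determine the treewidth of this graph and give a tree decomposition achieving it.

Each bag holds 3 vertices, so the decomposition has width 2, which upper-bounds the treewidth. For the lower bound, G contains the cycle 0–4–1–2–3–0, so G is not a forest; only forests have treewidth ≤ 1, hence tw(G) ≥ 2. Hence tw(G) = 2 exactly.

Treewidth 2.
Bags: B1 = {0, 1, 4}  B2 = {0, 1, 2}  B3 = {0, 2, 3}
Tree: B1–B2, B2–B3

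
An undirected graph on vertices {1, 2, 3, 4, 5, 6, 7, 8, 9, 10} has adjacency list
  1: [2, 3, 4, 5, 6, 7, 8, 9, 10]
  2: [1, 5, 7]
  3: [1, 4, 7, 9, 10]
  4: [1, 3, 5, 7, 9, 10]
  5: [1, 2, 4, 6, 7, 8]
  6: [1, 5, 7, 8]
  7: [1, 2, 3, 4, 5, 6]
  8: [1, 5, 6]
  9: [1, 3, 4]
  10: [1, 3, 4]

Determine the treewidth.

3

A width-3 tree decomposition is:
Bags: B1 = {1, 4, 5, 7}  B2 = {1, 2, 5, 7}  B3 = {1, 3, 4, 7}  B4 = {1, 3, 4, 9}  B5 = {1, 3, 4, 10}  B6 = {1, 5, 6, 7}  B7 = {1, 5, 6, 8}
Tree: B1–B2, B1–B3, B3–B4, B4–B5, B2–B6, B6–B7
Each bag holds 4 vertices, so the decomposition has width 3, which upper-bounds the treewidth. For the lower bound, the 4 vertices {1, 5, 6, 8} are pairwise adjacent, and any tree decomposition puts a clique entirely inside one bag — forcing width ≥ 3. Hence tw(G) = 3 exactly.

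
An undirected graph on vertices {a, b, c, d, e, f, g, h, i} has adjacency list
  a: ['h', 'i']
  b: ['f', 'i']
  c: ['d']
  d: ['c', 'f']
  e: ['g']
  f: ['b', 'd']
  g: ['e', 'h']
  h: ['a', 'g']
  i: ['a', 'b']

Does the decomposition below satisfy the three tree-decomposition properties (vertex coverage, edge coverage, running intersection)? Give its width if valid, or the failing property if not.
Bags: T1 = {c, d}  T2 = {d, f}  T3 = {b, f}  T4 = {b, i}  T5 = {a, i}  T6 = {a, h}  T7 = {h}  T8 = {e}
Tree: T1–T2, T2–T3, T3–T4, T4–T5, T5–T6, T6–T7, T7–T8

No — vertex g appears in no bag.

A tree decomposition must satisfy three properties: every vertex lies in some bag; for every edge, both endpoints lie together in some bag; and for every vertex, the bags containing it form a connected subtree. Here vertex g appears in no bag, so the decomposition is invalid.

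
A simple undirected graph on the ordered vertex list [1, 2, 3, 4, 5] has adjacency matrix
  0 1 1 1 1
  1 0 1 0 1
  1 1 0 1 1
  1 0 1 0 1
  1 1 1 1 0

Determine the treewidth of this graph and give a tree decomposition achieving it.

The largest bag has 4 vertices, giving width 3; this decomposition certifies tw(G) ≤ 3. On the other hand G contains the 4-clique {1, 2, 3, 5}. A clique must lie in a single bag of any decomposition, so no decomposition can have width below 3. The upper and lower bounds meet at 3, so that is the treewidth.

Treewidth 3.
One such decomposition:
Bags: B1 = {1, 3, 4, 5}  B2 = {1, 2, 3, 5}
Tree: B1–B2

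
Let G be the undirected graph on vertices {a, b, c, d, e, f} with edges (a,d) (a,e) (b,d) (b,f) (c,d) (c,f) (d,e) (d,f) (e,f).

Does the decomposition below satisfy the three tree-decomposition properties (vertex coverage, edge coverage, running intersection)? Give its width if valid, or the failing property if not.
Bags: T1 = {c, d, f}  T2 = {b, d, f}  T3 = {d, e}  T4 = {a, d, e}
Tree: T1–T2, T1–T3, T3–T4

A tree decomposition must satisfy three properties: every vertex lies in some bag; for every edge, both endpoints lie together in some bag; and for every vertex, the bags containing it form a connected subtree. Here edge (f,e) lies in no bag, so the decomposition is invalid.

No — edge (f,e) lies in no bag.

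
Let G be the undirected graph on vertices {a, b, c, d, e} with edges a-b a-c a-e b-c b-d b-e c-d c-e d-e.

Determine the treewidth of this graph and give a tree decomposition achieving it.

The largest bag has 4 vertices, giving width 3; this decomposition certifies tw(G) ≤ 3. On the other hand G contains the 4-clique {b, c, d, e}. A clique must lie in a single bag of any decomposition, so no decomposition can have width below 3. The upper and lower bounds meet at 3, so that is the treewidth.

Treewidth 3.
Bags: B1 = {b, c, d, e}  B2 = {a, b, c, e}
Tree: B1–B2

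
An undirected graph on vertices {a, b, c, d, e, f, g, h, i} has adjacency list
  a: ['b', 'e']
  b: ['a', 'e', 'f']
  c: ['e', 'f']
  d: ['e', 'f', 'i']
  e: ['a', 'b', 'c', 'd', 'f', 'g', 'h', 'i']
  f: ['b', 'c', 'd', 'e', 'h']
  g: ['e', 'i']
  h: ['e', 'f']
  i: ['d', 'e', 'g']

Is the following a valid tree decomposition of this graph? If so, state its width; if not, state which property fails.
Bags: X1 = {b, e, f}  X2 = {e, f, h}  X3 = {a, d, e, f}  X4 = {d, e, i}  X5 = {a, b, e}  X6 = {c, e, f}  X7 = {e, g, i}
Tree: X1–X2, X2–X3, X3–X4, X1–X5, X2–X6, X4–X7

A tree decomposition must satisfy three properties: every vertex lies in some bag; for every edge, both endpoints lie together in some bag; and for every vertex, the bags containing it form a connected subtree. Here bags containing vertex a are not connected in the tree, so the decomposition is invalid.

No — bags containing vertex a are not connected in the tree.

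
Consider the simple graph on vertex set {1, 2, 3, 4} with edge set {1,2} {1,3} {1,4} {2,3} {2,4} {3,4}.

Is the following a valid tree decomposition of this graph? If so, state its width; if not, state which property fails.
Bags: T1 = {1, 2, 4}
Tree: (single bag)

No — vertex 3 appears in no bag.

A tree decomposition must satisfy three properties: every vertex lies in some bag; for every edge, both endpoints lie together in some bag; and for every vertex, the bags containing it form a connected subtree. Here vertex 3 appears in no bag, so the decomposition is invalid.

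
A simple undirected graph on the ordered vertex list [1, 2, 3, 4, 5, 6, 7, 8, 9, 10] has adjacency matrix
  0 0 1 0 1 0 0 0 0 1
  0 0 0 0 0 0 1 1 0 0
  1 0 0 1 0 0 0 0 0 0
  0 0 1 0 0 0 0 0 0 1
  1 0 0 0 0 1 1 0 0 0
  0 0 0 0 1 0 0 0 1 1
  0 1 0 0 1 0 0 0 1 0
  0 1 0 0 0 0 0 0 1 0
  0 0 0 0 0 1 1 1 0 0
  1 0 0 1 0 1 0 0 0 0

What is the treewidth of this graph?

2

A width-2 tree decomposition is:
Bags: B1 = {1, 3, 4}  B2 = {1, 4, 10}  B3 = {1, 5, 10}  B4 = {5, 6, 10}  B5 = {5, 6, 7}  B6 = {6, 7, 9}  B7 = {2, 7, 9}  B8 = {2, 8, 9}
Tree: B1–B2, B2–B3, B3–B4, B4–B5, B5–B6, B6–B7, B7–B8
The largest bag has 3 vertices, giving width 2; this decomposition certifies tw(G) ≤ 2. The edges 3–4–10–1–3 form a cycle, so G is not a tree and its treewidth is at least 2. Hence tw(G) = 2 exactly.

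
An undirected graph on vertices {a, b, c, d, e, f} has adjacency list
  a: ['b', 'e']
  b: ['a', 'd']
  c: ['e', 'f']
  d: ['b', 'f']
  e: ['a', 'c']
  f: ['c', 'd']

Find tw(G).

2

A width-2 tree decomposition is:
Bags: B1 = {b, d, f}  B2 = {b, c, f}  B3 = {b, c, e}  B4 = {a, b, e}
Tree: B1–B2, B2–B3, B3–B4
Every bag has size at most 3, so the width is 3 − 1 = 2 and tw(G) ≤ 2. Since b–d–f–c–e–a–b is a cycle in G, G is not acyclic. Forests are exactly the graphs of treewidth ≤ 1, so tw(G) ≥ 2. Hence tw(G) = 2 exactly.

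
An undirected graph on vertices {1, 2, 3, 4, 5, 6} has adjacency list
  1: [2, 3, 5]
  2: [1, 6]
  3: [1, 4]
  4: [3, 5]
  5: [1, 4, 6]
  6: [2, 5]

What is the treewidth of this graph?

2

A width-2 tree decomposition is:
Bags: B1 = {1, 3, 4}  B2 = {1, 4, 5}  B3 = {1, 2, 5}  B4 = {2, 5, 6}
Tree: B1–B2, B2–B3, B3–B4
Every bag has size at most 3, so the width is 3 − 1 = 2 and tw(G) ≤ 2. The edges 3–4–5–1–3 form a cycle, so G is not a tree and its treewidth is at least 2. Hence tw(G) = 2 exactly.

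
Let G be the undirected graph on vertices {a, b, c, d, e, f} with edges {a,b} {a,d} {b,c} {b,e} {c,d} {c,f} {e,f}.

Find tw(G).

A width-2 tree decomposition is:
Bags: B1 = {b, e, f}  B2 = {b, c, f}  B3 = {a, b, c}  B4 = {a, c, d}
Tree: B1–B2, B2–B3, B3–B4
The largest bag has 3 vertices, giving width 2; this decomposition certifies tw(G) ≤ 2. The edges e–f–c–b–e form a cycle, so G is not a tree and its treewidth is at least 2. Combining the bounds, tw(G) = 2.

2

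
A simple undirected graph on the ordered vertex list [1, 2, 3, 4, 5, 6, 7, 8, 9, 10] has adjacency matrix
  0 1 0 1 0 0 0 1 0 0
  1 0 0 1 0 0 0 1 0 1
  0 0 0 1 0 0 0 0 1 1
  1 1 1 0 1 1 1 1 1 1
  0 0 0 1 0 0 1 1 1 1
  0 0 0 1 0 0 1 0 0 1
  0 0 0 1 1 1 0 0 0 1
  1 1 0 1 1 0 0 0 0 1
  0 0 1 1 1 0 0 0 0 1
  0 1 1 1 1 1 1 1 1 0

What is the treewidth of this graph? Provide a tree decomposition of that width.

Treewidth 3.
One such decomposition:
Bags: B1 = {4, 5, 7, 10}  B2 = {4, 6, 7, 10}  B3 = {4, 5, 8, 10}  B4 = {4, 5, 9, 10}  B5 = {2, 4, 8, 10}  B6 = {1, 2, 4, 8}  B7 = {3, 4, 9, 10}
Tree: B1–B2, B1–B3, B1–B4, B3–B5, B5–B6, B4–B7

The largest bag has 4 vertices, giving width 3; this decomposition certifies tw(G) ≤ 3. Conversely, {1, 2, 4, 8} is a clique of size 4, and the vertices of any clique must share a bag in every tree decomposition; so some bag has ≥ 4 vertices and tw(G) ≥ 3. Combining the bounds, tw(G) = 3.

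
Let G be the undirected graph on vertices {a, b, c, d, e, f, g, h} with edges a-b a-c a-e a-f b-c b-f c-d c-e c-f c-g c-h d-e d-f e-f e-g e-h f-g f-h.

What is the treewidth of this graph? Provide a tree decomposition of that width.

Every bag has size at most 4, so the width is 4 − 1 = 3 and tw(G) ≤ 3. Conversely, {c, d, e, f} is a clique of size 4, and the vertices of any clique must share a bag in every tree decomposition; so some bag has ≥ 4 vertices and tw(G) ≥ 3. Hence tw(G) = 3 exactly.

Treewidth 3.
One optimal decomposition is:
Bags: B1 = {c, e, f, h}  B2 = {a, c, e, f}  B3 = {a, b, c, f}  B4 = {c, d, e, f}  B5 = {c, e, f, g}
Tree: B1–B2, B2–B3, B2–B4, B4–B5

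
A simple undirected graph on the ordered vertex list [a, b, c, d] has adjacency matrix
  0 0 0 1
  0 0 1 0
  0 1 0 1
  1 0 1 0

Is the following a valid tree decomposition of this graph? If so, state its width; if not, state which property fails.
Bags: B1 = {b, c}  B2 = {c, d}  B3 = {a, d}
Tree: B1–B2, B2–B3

Every vertex of G appears in some bag (union = {a, b, c, d}); every edge is covered by a bag; and for each vertex v the set of bags containing v is connected in the bag tree. The decomposition is therefore valid. The largest bag has 2 vertices, so the width is 1.

Yes; width 1.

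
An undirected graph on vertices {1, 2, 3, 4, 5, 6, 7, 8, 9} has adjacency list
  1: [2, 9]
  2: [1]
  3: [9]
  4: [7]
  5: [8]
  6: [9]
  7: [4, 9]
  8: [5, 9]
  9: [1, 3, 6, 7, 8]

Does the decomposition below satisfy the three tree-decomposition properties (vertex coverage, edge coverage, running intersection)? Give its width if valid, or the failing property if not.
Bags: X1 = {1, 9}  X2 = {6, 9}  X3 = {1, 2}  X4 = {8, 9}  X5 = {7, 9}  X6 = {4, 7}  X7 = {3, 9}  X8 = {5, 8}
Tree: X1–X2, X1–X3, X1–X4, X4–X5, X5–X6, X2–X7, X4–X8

Every vertex of G appears in some bag (union = {1, 2, 3, 4, 5, 6, 7, 8, 9}); every edge is covered by a bag; and for each vertex v the set of bags containing v is connected in the bag tree. The decomposition is therefore valid. The largest bag has 2 vertices, so the width is 1.

Yes; width 1.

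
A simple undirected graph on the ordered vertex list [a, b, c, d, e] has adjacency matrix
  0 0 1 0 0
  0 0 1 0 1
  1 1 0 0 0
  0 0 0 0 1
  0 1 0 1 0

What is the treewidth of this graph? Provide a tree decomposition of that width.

Treewidth 1.
One optimal decomposition is:
Bags: B1 = {a, c}  B2 = {b, c}  B3 = {b, e}  B4 = {d, e}
Tree: B1–B2, B2–B3, B3–B4

Each bag holds 2 vertices, so the decomposition has width 1, which upper-bounds the treewidth. Since G has at least one edge (e.g. a–c), it is not an edgeless graph, so tw(G) ≥ 1. The upper and lower bounds meet at 1, so that is the treewidth.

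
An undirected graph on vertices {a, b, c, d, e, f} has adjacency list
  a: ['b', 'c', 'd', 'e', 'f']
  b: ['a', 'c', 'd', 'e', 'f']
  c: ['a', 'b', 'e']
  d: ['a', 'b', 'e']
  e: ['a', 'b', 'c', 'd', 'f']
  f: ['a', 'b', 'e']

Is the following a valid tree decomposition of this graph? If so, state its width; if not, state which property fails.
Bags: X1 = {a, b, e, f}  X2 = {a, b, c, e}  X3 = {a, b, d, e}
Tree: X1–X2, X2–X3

Checking the three conditions: (i) the bags cover all of {a, b, c, d, e, f}; (ii) for each edge, some bag contains both endpoints; (iii) the bags containing any fixed vertex form a subtree. All hold, so the decomposition is valid with width 4 − 1 = 3.

Yes; width 3.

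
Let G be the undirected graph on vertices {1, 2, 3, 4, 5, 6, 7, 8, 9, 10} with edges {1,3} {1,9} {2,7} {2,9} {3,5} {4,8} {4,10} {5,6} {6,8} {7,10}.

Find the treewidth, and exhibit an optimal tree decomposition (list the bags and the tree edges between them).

Treewidth 2.
Bags: B1 = {5, 6, 8}  B2 = {3, 5, 8}  B3 = {1, 3, 8}  B4 = {1, 8, 9}  B5 = {2, 8, 9}  B6 = {2, 7, 8}  B7 = {7, 8, 10}  B8 = {4, 8, 10}
Tree: B1–B2, B2–B3, B3–B4, B4–B5, B5–B6, B6–B7, B7–B8

The largest bag has 3 vertices, giving width 2; this decomposition certifies tw(G) ≤ 2. The edges 8–6–5–3–1–9–2–7–10–4–8 form a cycle, so G is not a tree and its treewidth is at least 2. The upper and lower bounds meet at 2, so that is the treewidth.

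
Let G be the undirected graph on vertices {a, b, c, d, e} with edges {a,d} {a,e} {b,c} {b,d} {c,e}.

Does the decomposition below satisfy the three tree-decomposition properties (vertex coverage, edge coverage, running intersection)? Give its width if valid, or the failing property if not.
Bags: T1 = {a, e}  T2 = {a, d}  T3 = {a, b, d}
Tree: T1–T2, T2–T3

A tree decomposition must satisfy three properties: every vertex lies in some bag; for every edge, both endpoints lie together in some bag; and for every vertex, the bags containing it form a connected subtree. Here vertex c appears in no bag, so the decomposition is invalid.

No — vertex c appears in no bag.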